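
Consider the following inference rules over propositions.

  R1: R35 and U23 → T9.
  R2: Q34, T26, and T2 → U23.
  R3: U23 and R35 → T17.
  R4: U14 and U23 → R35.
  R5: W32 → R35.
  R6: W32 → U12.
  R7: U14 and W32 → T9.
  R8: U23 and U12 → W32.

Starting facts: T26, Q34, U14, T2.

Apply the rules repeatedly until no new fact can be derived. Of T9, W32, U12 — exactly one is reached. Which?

From Q34, T26, and T2, R2 gives U23.
From U14 and U23, R4 gives R35.
R35 and U23 hold, so T9 follows (R1).
W32 would need U23 and U12 (R8), but U12 is never established. U12 would need W32 (R6), but W32 is never established.

T9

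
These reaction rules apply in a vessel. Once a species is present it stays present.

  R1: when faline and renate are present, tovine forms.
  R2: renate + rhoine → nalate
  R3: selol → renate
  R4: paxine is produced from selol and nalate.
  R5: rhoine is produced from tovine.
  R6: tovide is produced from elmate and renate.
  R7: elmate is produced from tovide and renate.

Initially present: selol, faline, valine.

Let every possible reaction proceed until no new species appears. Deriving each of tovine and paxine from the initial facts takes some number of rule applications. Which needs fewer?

tovine

tovine: selol present → renate forms (R3). faline and renate present → tovine forms (R1). [2 rule applications]
paxine: selol present → renate forms (R3). faline and renate present → tovine forms (R1). tovine present → rhoine forms (R5). renate and rhoine present → nalate forms (R2). selol and nalate present → paxine forms (R4). [5 rule applications]
tovine needs fewer.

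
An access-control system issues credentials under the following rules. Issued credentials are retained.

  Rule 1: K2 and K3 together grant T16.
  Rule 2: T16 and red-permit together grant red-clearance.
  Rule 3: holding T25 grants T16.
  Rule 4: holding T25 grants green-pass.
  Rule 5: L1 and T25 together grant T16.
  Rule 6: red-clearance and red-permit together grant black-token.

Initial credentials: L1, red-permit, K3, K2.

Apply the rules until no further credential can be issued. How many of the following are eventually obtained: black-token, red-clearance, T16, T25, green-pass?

Holding K2 and K3 grants T16 (Rule 1).
Holding T16 and red-permit grants red-clearance (Rule 2).
Holding red-clearance and red-permit grants black-token (Rule 6).
black-token: reached.
red-clearance: reached.
T16: reached.
No rule produces T25, and it is not given.
green-pass would need T25 (Rule 4), but T25 is never granted.
Reached: black-token, red-clearance, and T16 — 3 of the 5.

3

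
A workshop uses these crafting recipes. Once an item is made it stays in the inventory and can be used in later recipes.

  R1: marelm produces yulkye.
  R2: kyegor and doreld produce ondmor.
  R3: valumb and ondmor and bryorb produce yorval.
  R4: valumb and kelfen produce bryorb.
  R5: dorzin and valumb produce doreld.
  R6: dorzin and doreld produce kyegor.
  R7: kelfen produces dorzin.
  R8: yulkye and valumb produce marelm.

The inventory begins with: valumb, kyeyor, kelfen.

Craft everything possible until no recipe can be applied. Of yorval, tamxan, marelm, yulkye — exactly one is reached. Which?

yorval

Using R4, valumb and kelfen make bryorb.
Using R7, kelfen makes dorzin.
dorzin and valumb → doreld (R5).
dorzin and doreld → kyegor (R6).
kyegor and doreld → ondmor (R2).
Using R3, valumb, ondmor, and bryorb make yorval.
marelm would need yulkye and valumb (R8), but yulkye is never obtained. No rule produces tamxan, and it is not given. yulkye would need marelm (R1), but marelm is never obtained.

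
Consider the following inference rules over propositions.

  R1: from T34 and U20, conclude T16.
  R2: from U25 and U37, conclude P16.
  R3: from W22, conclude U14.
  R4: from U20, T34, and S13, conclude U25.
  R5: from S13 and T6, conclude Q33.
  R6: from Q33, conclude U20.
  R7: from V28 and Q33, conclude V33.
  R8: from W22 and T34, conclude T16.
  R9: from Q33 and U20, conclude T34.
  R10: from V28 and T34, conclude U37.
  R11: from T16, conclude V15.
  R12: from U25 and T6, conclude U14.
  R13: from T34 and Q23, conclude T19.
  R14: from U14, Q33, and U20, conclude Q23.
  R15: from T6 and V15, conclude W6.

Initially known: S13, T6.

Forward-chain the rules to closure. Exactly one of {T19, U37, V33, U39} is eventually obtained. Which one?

T19

From S13 and T6, R5 gives Q33.
From Q33, R6 gives U20.
Q33 and U20 hold, so T34 follows (R9).
U20, T34, and S13 hold, so U25 follows (R4).
From U25 and T6, R12 gives U14.
U14, Q33, and U20 hold, so Q23 follows (R14).
From T34 and Q23, R13 gives T19.
V33 would need V28 and Q33 (R7), but V28 is never established. No rule produces U39, and it is not given. U37 would need V28 and T34 (R10), but V28 is never established.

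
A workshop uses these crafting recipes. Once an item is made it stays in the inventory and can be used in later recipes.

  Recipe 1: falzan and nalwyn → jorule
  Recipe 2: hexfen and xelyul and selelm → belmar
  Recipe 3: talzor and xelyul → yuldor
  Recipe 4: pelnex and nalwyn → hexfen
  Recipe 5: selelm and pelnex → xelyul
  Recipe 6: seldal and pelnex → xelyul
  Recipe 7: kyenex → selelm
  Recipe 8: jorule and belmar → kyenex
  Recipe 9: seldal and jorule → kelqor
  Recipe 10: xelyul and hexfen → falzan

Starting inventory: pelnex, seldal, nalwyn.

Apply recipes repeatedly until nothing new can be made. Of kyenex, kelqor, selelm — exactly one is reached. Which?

kelqor

pelnex and nalwyn → hexfen (Recipe 4).
Using Recipe 6, seldal and pelnex make xelyul.
Using Recipe 10, xelyul and hexfen make falzan.
Using Recipe 1, falzan and nalwyn make jorule.
seldal and jorule → kelqor (Recipe 9).
selelm would need kyenex (Recipe 7), but kyenex is never obtained. kyenex would need jorule and belmar (Recipe 8), but belmar is never obtained.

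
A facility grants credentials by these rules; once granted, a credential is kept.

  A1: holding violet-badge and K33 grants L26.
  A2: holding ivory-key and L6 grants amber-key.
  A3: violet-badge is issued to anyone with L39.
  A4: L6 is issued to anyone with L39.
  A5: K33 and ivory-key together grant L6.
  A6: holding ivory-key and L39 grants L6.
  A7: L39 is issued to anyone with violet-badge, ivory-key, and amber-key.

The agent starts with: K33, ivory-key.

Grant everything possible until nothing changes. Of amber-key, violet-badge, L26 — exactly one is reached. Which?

Holding K33 and ivory-key grants L6 (A5).
Holding ivory-key and L6 grants amber-key (A2).
violet-badge would need L39 (A3), but L39 is never granted. L26 would need violet-badge and K33 (A1), but violet-badge is never granted.

amber-key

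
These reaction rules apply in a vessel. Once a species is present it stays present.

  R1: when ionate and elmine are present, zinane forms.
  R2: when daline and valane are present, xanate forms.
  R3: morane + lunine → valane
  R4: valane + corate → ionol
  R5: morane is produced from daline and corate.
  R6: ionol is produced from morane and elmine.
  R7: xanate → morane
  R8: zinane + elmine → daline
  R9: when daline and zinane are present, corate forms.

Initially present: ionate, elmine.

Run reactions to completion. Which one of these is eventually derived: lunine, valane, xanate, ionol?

ionol

ionate and elmine present → zinane forms (R1).
zinane and elmine present → daline forms (R8).
daline and zinane present → corate forms (R9).
daline and corate present → morane forms (R5).
morane and elmine present → ionol forms (R6).
xanate would need daline and valane (R2), but valane never forms. No rule produces lunine, and it is not given. valane would need morane and lunine (R3), but lunine never forms.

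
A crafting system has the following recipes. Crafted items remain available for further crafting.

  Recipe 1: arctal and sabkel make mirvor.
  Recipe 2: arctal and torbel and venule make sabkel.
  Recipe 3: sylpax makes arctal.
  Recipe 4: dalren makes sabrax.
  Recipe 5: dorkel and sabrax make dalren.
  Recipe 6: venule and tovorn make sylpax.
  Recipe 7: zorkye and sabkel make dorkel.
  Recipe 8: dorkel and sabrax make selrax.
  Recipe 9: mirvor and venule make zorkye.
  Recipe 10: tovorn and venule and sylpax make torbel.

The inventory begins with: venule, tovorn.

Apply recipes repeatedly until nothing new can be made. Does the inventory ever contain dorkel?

Yes

Using Recipe 6, venule and tovorn make sylpax.
sylpax → arctal (Recipe 3).
Using Recipe 10, tovorn, venule, and sylpax make torbel.
arctal and torbel and venule → sabkel (Recipe 2).
arctal and sabkel → mirvor (Recipe 1).
mirvor and venule → zorkye (Recipe 9).
zorkye and sabkel → dorkel (Recipe 7).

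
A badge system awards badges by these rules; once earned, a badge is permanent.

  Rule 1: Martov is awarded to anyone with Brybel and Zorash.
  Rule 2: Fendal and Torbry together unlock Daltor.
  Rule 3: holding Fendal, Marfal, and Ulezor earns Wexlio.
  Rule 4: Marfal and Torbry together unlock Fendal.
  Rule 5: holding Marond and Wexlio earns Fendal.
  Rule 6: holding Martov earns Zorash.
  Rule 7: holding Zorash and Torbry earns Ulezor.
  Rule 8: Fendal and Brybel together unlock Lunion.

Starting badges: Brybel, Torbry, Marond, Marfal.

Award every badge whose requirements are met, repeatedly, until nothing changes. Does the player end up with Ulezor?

Ulezor would need Zorash and Torbry (Rule 7), but Zorash is never earned.

No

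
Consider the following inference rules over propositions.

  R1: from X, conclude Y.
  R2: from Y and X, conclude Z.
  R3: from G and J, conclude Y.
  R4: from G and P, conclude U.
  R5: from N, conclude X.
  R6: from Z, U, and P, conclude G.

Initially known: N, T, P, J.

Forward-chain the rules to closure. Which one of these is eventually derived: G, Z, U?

Z

N holds, so X follows (R5).
X holds, so Y follows (R1).
Y and X hold, so Z follows (R2).
G would need Z, U, and P (R6), but U is never established. U would need G and P (R4), but G is never established.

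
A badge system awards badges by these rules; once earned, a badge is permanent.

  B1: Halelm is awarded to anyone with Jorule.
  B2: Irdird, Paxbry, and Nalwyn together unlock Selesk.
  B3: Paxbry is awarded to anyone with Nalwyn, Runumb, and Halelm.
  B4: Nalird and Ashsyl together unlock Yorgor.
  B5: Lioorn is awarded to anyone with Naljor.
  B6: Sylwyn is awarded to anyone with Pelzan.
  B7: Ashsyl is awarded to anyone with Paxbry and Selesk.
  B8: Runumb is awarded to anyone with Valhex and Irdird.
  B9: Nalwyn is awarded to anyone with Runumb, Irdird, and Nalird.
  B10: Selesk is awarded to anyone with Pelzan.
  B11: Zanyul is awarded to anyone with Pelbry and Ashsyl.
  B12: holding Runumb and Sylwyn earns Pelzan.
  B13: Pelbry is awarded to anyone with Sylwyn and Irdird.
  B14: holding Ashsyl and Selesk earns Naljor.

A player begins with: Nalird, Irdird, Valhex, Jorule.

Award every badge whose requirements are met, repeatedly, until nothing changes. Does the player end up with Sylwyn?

No

Sylwyn would need Pelzan (B6), but Pelzan is never earned.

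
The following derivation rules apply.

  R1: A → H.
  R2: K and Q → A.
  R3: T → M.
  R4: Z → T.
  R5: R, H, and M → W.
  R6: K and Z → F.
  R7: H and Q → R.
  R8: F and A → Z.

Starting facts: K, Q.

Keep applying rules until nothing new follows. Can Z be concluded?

Z would need F and A (R8), but F is never established.

No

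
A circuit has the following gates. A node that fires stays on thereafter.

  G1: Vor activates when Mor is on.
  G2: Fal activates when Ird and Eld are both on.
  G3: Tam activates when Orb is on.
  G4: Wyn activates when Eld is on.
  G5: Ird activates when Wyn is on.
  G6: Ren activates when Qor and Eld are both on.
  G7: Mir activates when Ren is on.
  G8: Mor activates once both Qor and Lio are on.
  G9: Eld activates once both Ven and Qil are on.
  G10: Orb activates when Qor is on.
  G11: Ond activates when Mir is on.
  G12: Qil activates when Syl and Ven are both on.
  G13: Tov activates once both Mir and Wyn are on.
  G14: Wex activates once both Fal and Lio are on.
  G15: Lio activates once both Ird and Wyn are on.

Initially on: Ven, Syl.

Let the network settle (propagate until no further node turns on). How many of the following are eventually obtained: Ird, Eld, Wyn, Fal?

G12: Syl and Ven on → Qil on.
Ven and Qil are on, so Eld activates (G9).
G4: Eld on → Wyn on.
G5: Wyn on → Ird on.
G2: Ird and Eld on → Fal on.
Ird: reached.
Eld: reached.
Wyn: reached.
Fal: reached.
All 4 are reached.

4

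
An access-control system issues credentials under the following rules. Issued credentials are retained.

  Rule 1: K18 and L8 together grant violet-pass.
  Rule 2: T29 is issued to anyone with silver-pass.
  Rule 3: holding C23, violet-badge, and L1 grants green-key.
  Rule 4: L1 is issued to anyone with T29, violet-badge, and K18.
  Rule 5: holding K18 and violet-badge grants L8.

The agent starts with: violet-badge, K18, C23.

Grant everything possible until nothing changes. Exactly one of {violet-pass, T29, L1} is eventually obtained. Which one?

Holding K18 and violet-badge grants L8 (Rule 5).
Holding K18 and L8 grants violet-pass (Rule 1).
L1 would need T29, violet-badge, and K18 (Rule 4), but T29 is never granted. T29 would need silver-pass (Rule 2), but silver-pass is never granted.

violet-pass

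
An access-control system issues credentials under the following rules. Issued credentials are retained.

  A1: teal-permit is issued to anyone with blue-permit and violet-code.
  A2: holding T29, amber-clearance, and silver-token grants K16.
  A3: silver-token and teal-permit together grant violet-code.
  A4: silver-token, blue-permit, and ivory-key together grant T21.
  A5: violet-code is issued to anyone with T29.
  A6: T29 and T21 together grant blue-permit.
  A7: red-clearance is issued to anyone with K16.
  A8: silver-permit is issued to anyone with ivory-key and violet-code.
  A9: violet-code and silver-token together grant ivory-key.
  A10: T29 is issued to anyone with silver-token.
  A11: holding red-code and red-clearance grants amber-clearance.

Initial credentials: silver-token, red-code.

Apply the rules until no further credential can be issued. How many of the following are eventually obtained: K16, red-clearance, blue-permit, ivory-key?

1

Holding silver-token grants T29 (A10).
Holding T29 grants violet-code (A5).
Holding violet-code and silver-token grants ivory-key (A9).
K16 would need T29, amber-clearance, and silver-token (A2), but amber-clearance is never granted.
red-clearance would need K16 (A7), but K16 is never granted.
blue-permit would need T29 and T21 (A6), but T21 is never granted.
ivory-key: reached.
Reached: ivory-key — 1 of the 4.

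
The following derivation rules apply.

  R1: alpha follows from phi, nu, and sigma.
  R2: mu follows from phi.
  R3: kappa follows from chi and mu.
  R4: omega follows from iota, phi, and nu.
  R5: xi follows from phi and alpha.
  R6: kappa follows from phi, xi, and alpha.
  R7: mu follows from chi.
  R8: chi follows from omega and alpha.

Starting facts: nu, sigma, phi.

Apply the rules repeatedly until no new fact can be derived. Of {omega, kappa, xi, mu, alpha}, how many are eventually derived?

phi, nu, and sigma hold, so alpha follows (R1).
From phi, R2 gives mu.
phi and alpha hold, so xi follows (R5).
From phi, xi, and alpha, R6 gives kappa.
omega would need iota, phi, and nu (R4), but iota is never established.
kappa: reached.
xi: reached.
mu: reached.
alpha: reached.
Reached: kappa, xi, mu, and alpha — 4 of the 5.

4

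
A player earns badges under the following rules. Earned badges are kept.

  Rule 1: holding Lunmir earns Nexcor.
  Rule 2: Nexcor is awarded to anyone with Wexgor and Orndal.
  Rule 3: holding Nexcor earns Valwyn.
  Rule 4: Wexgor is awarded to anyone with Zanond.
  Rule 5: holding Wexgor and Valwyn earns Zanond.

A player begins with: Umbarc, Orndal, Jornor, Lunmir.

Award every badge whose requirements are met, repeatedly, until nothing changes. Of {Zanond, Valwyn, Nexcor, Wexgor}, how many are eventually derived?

2

With Lunmir, Nexcor is earned (Rule 1).
With Nexcor, Valwyn is earned (Rule 3).
Zanond would need Wexgor and Valwyn (Rule 5), but Wexgor is never earned.
Valwyn: reached.
Nexcor: reached.
Wexgor would need Zanond (Rule 4), but Zanond is never earned.
Reached: Valwyn and Nexcor — 2 of the 4.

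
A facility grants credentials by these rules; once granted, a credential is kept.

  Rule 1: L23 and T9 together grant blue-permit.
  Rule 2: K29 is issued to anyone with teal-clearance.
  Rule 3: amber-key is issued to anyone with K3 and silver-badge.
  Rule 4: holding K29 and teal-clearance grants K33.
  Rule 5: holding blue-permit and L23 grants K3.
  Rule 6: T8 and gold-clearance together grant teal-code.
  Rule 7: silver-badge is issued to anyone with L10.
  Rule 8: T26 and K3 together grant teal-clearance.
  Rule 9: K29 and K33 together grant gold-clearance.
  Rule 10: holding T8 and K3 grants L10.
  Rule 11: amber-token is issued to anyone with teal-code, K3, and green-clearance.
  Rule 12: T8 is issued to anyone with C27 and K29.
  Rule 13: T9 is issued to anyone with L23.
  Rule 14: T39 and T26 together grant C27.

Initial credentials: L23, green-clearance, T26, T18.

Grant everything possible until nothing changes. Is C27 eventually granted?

No

C27 would need T39 and T26 (Rule 14), but T39 is never granted.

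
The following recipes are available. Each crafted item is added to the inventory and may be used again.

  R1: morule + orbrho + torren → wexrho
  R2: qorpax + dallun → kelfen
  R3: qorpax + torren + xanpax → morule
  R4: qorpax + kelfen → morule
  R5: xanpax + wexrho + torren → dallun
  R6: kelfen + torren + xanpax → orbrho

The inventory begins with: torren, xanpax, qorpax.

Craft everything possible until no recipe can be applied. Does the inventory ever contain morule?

Yes

qorpax + torren + xanpax → morule (R3).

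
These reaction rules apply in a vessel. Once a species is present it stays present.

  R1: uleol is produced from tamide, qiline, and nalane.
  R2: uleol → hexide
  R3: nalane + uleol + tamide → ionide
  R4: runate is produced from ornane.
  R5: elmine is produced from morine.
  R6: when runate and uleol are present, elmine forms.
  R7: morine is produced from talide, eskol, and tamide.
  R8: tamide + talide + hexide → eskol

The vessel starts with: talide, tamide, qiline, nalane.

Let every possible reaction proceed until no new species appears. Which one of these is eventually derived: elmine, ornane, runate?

elmine

tamide, qiline, and nalane present → uleol forms (R1).
uleol present → hexide forms (R2).
tamide, talide, and hexide present → eskol forms (R8).
talide, eskol, and tamide present → morine forms (R7).
morine present → elmine forms (R5).
No rule produces ornane, and it is not given. runate would need ornane (R4), but ornane never forms.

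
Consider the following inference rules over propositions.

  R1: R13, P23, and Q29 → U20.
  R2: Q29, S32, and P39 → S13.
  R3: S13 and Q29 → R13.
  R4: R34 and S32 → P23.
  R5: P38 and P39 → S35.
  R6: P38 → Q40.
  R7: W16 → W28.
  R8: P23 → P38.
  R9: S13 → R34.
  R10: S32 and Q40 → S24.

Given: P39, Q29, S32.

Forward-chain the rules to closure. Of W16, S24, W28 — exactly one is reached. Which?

S24

From Q29, S32, and P39, R2 gives S13.
From S13, R9 gives R34.
From R34 and S32, R4 gives P23.
P23 holds, so P38 follows (R8).
From P38, R6 gives Q40.
S32 and Q40 hold, so S24 follows (R10).
W28 would need W16 (R7), but W16 is never established. No rule produces W16, and it is not given.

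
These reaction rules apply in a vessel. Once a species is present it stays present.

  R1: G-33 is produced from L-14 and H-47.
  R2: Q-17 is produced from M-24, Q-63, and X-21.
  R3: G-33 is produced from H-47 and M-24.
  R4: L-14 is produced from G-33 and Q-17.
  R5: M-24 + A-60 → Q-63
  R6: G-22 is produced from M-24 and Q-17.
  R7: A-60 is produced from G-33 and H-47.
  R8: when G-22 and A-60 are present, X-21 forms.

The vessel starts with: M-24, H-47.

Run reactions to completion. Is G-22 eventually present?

G-22 would need M-24 and Q-17 (R6), but Q-17 never forms.

No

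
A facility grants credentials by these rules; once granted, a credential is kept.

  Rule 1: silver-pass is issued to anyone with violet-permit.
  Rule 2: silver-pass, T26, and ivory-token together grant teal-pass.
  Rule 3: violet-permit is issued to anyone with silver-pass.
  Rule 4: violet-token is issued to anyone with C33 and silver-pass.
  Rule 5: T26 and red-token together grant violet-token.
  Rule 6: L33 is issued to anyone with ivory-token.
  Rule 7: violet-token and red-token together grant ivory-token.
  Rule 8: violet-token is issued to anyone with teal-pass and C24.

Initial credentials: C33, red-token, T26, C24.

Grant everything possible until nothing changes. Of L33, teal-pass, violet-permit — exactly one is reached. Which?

L33

Holding T26 and red-token grants violet-token (Rule 5).
Holding violet-token and red-token grants ivory-token (Rule 7).
Holding ivory-token grants L33 (Rule 6).
violet-permit would need silver-pass (Rule 3), but silver-pass is never granted. teal-pass would need silver-pass, T26, and ivory-token (Rule 2), but silver-pass is never granted.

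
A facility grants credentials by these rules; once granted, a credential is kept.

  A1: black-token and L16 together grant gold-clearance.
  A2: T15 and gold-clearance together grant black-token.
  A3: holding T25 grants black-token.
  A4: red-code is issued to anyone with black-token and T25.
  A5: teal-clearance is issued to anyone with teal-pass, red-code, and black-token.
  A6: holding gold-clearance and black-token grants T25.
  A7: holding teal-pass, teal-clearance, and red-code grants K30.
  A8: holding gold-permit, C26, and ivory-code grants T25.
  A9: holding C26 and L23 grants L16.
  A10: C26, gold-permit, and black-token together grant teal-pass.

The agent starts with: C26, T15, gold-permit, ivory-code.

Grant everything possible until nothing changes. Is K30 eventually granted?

Yes

Holding gold-permit, C26, and ivory-code grants T25 (A8).
Holding T25 grants black-token (A3).
Holding black-token and T25 grants red-code (A4).
Holding C26, gold-permit, and black-token grants teal-pass (A10).
Holding teal-pass, red-code, and black-token grants teal-clearance (A5).
Holding teal-pass, teal-clearance, and red-code grants K30 (A7).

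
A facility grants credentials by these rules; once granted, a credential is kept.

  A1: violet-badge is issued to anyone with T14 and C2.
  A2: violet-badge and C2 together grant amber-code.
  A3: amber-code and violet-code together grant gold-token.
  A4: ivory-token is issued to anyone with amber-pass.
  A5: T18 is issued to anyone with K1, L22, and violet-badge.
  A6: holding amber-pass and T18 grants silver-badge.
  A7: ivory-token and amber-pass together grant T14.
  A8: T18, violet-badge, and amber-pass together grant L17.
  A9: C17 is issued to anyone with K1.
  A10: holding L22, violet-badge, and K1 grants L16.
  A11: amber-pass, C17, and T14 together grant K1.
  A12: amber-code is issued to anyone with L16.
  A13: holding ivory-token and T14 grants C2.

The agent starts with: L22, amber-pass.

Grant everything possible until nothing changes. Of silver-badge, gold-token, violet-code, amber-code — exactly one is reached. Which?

Holding amber-pass grants ivory-token (A4).
Holding ivory-token and amber-pass grants T14 (A7).
Holding ivory-token and T14 grants C2 (A13).
Holding T14 and C2 grants violet-badge (A1).
Holding violet-badge and C2 grants amber-code (A2).
No rule produces violet-code, and it is not given. gold-token would need amber-code and violet-code (A3), but violet-code is never granted. silver-badge would need amber-pass and T18 (A6), but T18 is never granted.

amber-code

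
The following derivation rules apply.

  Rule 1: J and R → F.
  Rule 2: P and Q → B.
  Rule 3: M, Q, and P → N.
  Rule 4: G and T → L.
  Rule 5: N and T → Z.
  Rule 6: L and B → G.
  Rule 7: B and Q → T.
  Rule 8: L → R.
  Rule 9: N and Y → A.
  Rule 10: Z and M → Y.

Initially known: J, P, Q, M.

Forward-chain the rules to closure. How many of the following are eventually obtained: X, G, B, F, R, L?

1

P and Q hold, so B follows (Rule 2).
No rule produces X, and it is not given.
G would need L and B (Rule 6), but L is never established.
B: reached.
F would need J and R (Rule 1), but R is never established.
R would need L (Rule 8), but L is never established.
L would need G and T (Rule 4), but G is never established.
Reached: B — 1 of the 6.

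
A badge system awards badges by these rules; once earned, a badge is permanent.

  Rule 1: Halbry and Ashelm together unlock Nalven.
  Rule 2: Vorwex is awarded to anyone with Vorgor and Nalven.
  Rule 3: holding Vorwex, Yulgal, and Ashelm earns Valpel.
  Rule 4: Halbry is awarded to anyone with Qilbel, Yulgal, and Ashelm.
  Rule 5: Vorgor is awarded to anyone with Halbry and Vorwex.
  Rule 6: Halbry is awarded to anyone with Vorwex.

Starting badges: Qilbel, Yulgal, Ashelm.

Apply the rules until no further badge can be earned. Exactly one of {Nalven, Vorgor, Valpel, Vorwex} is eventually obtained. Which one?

Nalven

With Qilbel, Yulgal, and Ashelm, Halbry is earned (Rule 4).
With Halbry and Ashelm, Nalven is earned (Rule 1).
Vorgor would need Halbry and Vorwex (Rule 5), but Vorwex is never earned. Valpel would need Vorwex, Yulgal, and Ashelm (Rule 3), but Vorwex is never earned. Vorwex would need Vorgor and Nalven (Rule 2), but Vorgor is never earned.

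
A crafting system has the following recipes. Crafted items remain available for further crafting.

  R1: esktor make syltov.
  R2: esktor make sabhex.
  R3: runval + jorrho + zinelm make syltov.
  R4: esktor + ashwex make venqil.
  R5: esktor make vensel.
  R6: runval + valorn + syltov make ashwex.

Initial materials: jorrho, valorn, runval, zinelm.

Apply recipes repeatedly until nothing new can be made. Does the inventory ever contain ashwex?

Yes

Using R3, runval, jorrho, and zinelm make syltov.
Using R6, runval, valorn, and syltov make ashwex.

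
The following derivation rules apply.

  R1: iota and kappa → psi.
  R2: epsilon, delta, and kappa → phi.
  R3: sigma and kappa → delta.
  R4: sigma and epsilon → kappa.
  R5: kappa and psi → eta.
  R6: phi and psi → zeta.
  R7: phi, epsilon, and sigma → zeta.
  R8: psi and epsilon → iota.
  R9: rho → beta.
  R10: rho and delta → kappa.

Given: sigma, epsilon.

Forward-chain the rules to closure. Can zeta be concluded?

Yes

sigma and epsilon hold, so kappa follows (R4).
From sigma and kappa, R3 gives delta.
From epsilon, delta, and kappa, R2 gives phi.
From phi, epsilon, and sigma, R7 gives zeta.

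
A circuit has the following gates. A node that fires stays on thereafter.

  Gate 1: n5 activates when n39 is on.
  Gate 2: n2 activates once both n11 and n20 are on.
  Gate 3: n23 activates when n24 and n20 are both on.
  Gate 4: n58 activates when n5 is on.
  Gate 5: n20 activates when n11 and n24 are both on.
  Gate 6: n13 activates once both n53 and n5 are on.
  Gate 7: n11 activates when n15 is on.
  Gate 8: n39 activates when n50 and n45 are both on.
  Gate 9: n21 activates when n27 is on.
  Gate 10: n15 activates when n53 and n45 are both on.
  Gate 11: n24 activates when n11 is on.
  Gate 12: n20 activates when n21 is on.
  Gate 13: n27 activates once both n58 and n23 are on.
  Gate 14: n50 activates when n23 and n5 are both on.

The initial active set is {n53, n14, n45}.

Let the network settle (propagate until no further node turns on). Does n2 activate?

Yes

n53 and n45 are on, so n15 activates (Gate 10).
n15 is on, so n11 activates (Gate 7).
n11 is on, so n24 activates (Gate 11).
n11 and n24 are on, so n20 activates (Gate 5).
Gate 2: n11 and n20 on → n2 on.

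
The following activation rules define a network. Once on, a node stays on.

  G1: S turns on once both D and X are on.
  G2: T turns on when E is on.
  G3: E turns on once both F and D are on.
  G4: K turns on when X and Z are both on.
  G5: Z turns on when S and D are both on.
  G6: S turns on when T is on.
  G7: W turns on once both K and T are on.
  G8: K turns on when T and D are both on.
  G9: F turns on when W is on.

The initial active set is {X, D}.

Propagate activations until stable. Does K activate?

Yes

G1: D and X on → S on.
G5: S and D on → Z on.
G4: X and Z on → K on.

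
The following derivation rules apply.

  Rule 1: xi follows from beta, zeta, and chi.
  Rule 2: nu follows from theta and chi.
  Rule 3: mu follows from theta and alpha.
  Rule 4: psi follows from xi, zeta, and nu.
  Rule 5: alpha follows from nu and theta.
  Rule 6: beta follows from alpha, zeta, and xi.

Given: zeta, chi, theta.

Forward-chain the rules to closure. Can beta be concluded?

No

beta would need alpha, zeta, and xi (Rule 6), but xi is never established.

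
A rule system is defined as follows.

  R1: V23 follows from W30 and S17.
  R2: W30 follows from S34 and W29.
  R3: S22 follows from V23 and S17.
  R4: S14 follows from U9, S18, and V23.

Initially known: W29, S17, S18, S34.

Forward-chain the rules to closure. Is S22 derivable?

Yes

S34 and W29 hold, so W30 follows (R2).
W30 and S17 hold, so V23 follows (R1).
V23 and S17 hold, so S22 follows (R3).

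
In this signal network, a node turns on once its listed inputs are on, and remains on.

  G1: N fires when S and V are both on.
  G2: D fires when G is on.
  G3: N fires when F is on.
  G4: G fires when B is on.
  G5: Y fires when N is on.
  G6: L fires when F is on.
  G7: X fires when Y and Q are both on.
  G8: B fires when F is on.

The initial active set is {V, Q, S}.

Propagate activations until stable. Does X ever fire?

Yes

S and V are on, so N fires (G1).
G5: N on → Y on.
G7: Y and Q on → X on.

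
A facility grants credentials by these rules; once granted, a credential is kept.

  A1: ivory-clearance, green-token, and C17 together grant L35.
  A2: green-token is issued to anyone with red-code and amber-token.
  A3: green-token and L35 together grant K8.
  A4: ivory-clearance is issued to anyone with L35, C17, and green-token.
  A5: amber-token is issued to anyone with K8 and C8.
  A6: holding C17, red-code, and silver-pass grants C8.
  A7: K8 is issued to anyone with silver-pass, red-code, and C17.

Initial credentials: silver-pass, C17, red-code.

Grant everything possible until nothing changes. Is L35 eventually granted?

No

L35 would need ivory-clearance, green-token, and C17 (A1), but ivory-clearance is never granted.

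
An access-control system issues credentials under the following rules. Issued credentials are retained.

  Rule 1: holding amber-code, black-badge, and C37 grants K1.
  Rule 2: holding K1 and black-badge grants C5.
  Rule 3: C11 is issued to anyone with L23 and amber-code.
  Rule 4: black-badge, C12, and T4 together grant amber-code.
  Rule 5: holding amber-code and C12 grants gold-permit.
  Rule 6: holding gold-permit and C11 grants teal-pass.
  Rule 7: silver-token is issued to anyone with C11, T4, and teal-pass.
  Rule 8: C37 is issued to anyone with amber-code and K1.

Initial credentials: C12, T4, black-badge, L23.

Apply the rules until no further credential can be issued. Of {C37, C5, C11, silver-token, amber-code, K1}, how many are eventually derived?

3

Holding black-badge, C12, and T4 grants amber-code (Rule 4).
Holding L23 and amber-code grants C11 (Rule 3).
Holding amber-code and C12 grants gold-permit (Rule 5).
Holding gold-permit and C11 grants teal-pass (Rule 6).
Holding C11, T4, and teal-pass grants silver-token (Rule 7).
C37 would need amber-code and K1 (Rule 8), but K1 is never granted.
C5 would need K1 and black-badge (Rule 2), but K1 is never granted.
C11: reached.
silver-token: reached.
amber-code: reached.
K1 would need amber-code, black-badge, and C37 (Rule 1), but C37 is never granted.
Reached: C11, silver-token, and amber-code — 3 of the 6.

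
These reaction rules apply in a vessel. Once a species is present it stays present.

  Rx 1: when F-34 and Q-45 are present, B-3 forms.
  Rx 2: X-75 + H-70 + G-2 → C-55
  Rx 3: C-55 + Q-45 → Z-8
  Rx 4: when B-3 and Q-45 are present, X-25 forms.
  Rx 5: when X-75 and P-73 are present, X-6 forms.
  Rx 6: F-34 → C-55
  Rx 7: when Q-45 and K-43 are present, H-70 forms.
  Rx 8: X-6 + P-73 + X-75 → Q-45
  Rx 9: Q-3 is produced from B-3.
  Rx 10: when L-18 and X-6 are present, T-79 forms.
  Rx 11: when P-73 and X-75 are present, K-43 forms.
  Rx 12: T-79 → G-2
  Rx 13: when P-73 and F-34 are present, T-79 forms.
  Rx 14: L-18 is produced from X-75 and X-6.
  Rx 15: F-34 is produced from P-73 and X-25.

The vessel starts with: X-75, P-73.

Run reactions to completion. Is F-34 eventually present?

F-34 would need P-73 and X-25 (Rx 15), but X-25 never forms.

No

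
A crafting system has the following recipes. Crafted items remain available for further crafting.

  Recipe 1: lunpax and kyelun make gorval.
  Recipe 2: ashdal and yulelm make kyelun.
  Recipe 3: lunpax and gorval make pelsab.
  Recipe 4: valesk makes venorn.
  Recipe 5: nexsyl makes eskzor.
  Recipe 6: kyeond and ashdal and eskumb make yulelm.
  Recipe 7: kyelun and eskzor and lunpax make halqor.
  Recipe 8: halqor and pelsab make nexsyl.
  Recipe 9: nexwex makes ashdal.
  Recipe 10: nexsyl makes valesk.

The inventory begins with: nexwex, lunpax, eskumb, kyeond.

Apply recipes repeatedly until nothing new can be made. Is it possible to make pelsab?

Yes

Using Recipe 9, nexwex makes ashdal.
kyeond and ashdal and eskumb → yulelm (Recipe 6).
ashdal and yulelm → kyelun (Recipe 2).
Using Recipe 1, lunpax and kyelun make gorval.
lunpax and gorval → pelsab (Recipe 3).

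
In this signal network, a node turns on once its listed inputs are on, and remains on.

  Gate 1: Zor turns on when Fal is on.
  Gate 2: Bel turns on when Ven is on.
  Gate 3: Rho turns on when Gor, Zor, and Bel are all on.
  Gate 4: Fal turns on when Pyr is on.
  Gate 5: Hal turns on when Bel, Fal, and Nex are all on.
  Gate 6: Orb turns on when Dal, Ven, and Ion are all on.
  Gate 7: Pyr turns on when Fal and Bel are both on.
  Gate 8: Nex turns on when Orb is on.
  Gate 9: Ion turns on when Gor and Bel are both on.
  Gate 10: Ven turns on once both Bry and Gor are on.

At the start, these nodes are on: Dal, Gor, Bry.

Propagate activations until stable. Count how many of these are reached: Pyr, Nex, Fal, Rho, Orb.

2

Gate 10: Bry and Gor on → Ven on.
Gate 2: Ven on → Bel on.
Gate 9: Gor and Bel on → Ion on.
Dal, Ven, and Ion are on, so Orb turns on (Gate 6).
Orb is on, so Nex turns on (Gate 8).
Pyr would need Fal and Bel (Gate 7), but Fal never turns on.
Nex: reached.
Fal would need Pyr (Gate 4), but Pyr never turns on.
Rho would need Gor, Zor, and Bel (Gate 3), but Zor never turns on.
Orb: reached.
Reached: Nex and Orb — 2 of the 5.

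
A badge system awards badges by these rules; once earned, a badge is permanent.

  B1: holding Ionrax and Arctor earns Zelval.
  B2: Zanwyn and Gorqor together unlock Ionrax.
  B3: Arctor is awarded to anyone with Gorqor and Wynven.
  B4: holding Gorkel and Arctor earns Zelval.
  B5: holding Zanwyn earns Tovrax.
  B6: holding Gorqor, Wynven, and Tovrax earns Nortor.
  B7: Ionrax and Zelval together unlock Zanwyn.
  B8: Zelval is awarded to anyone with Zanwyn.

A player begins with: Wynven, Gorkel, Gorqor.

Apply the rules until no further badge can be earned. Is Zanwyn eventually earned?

Zanwyn would need Ionrax and Zelval (B7), but Ionrax is never earned.

No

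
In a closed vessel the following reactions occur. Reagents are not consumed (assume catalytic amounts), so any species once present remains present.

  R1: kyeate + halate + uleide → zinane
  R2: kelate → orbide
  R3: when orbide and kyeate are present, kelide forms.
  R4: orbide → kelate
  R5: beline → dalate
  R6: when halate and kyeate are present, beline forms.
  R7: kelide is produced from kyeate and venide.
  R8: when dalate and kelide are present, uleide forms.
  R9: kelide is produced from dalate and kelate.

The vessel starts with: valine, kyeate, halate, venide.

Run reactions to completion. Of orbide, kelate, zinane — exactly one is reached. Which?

zinane

kyeate and venide present → kelide forms (R7).
halate and kyeate present → beline forms (R6).
beline present → dalate forms (R5).
dalate and kelide present → uleide forms (R8).
kyeate, halate, and uleide present → zinane forms (R1).
orbide would need kelate (R2), but kelate never forms. kelate would need orbide (R4), but orbide never forms.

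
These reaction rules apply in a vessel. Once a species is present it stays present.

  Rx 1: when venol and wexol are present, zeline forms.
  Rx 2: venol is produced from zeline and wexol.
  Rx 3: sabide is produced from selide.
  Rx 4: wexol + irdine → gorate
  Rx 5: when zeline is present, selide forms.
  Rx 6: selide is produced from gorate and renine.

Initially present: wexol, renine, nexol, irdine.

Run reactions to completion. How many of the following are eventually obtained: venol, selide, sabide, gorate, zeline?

3

wexol and irdine present → gorate forms (Rx 4).
gorate and renine present → selide forms (Rx 6).
selide present → sabide forms (Rx 3).
venol would need zeline and wexol (Rx 2), but zeline never forms.
selide: reached.
sabide: reached.
gorate: reached.
zeline would need venol and wexol (Rx 1), but venol never forms.
Reached: selide, sabide, and gorate — 3 of the 5.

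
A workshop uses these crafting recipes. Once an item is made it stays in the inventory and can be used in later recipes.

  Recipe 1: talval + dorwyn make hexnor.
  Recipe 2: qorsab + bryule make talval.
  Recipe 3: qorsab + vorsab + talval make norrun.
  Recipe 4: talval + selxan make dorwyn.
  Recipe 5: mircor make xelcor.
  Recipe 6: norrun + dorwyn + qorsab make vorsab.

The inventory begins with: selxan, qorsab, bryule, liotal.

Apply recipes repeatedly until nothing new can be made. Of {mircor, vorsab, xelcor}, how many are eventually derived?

No rule produces mircor, and it is not given.
vorsab would need norrun, dorwyn, and qorsab (Recipe 6), but norrun is never obtained.
xelcor would need mircor (Recipe 5), but mircor is never obtained.
None of the 3 are reached.

0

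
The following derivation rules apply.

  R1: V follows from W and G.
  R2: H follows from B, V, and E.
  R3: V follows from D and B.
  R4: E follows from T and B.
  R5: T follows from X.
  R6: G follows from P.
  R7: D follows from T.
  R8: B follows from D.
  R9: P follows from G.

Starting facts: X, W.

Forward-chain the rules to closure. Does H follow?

X holds, so T follows (R5).
From T, R7 gives D.
D holds, so B follows (R8).
D and B hold, so V follows (R3).
From T and B, R4 gives E.
From B, V, and E, R2 gives H.

Yes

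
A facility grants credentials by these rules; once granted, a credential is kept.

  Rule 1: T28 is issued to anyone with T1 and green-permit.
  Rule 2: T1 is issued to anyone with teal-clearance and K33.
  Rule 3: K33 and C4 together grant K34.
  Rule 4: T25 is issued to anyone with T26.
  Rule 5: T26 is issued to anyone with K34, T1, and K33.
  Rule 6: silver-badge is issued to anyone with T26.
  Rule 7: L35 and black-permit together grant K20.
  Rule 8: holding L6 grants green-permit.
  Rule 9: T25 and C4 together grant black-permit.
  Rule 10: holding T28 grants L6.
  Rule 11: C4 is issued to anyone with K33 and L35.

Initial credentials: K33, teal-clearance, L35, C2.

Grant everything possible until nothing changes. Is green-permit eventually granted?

green-permit would need L6 (Rule 8), but L6 is never granted.

No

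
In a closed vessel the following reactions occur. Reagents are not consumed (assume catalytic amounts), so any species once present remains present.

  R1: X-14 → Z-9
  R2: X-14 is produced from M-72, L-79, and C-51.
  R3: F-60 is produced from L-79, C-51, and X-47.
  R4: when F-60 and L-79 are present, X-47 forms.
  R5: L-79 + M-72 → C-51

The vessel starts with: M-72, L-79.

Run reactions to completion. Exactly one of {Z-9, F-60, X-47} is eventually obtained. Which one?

L-79 and M-72 present → C-51 forms (R5).
M-72, L-79, and C-51 present → X-14 forms (R2).
X-14 present → Z-9 forms (R1).
X-47 would need F-60 and L-79 (R4), but F-60 never forms. F-60 would need L-79, C-51, and X-47 (R3), but X-47 never forms.

Z-9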